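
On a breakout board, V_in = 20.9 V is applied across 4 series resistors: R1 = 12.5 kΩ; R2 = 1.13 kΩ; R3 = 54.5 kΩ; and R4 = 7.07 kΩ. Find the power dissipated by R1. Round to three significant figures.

ΣR = 75.20 kΩ → I = 20.9/75.20 = 0.2779 mA.
V(R1) = I·R = 3.474 V; P = V·I = 3.474 × 0.2779 = 0.9655 mW.

P ≈ 0.966 mW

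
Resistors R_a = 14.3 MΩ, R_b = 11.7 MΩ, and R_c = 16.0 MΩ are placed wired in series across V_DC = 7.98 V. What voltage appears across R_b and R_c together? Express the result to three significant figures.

ΣR = 14.3 + 11.7 + 16.0 = 42.00 MΩ.
R_{R_b..R_c} = 11.7 + 16.0 = 27.70 MΩ.
By the voltage-divider rule, V = 7.98 × 27.70/42.00 = 5.263 V.

V ≈ 5.26 V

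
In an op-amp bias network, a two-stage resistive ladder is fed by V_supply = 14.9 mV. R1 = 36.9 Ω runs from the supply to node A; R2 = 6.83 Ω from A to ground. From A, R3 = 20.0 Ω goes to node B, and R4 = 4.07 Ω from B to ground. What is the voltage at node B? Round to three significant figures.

The second stage (R3 + R4 = 24.07 Ω) loads node A in parallel with R2.
Effective lower resistance at A: R2 ‖ 24.07 = 5.320 Ω.
First divider: V_A = V_supply · 5.320/(36.9 + 5.320) = 1.878 mV.
Then the unloaded second divider: V_B = V_A × R4/(R3+R4) = 1.878 × 0.1691 = 0.3175 mV.

V_B ≈ 0.317 mV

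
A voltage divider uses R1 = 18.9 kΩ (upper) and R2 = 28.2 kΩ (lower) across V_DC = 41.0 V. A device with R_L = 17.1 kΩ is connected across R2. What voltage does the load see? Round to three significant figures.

V_out ≈ 14.8 V

R2 ‖ R_L = (28.2 × 17.1)/(28.2 + 17.1) = 10.65 kΩ.
Then V_out = V_DC · R2'/(R1 + R2') = 41.0 × 10.65/29.55 = 14.77 V.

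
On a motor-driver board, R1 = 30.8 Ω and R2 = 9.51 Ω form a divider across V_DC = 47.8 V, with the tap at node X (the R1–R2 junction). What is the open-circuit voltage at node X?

V_th is the unloaded tap voltage: V_DC · R2/(R1+R2) = 47.8 × 0.2359 = 11.28 V.

V_th ≈ 11.3 V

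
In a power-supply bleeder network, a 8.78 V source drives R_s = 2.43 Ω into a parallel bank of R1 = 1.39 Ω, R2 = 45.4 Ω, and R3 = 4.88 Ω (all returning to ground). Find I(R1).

Equivalent of the parallel group: R_p = 1.057 Ω.
Node voltage V_A = V_supply · R_p/(R_s + R_p) = 8.78 × 0.3031 = 2.661 V.
Branch current I = V_A/R1 = 2.661/1.39 = 1.914 A.
(Equivalently: I_total = 2.518 A, then current-divider fraction G_k/ΣG = 0.7602.)

I ≈ 1.91 A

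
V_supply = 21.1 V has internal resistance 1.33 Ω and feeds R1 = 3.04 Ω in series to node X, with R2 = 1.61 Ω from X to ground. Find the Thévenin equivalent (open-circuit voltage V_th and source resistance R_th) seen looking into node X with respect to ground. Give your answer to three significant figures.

R1' = 1.33 + 3.04 = 4.370 Ω (source resistance + R1).
V_th is the unloaded tap voltage: V_supply · R2/(R1'+R2) = 21.1 × 0.2692 = 5.681 V.
Looking into X with the source shorted: R_th = R1'·R2/(R1'+R2) = 4.370 × 1.61/5.980 = 1.177 Ω.

V_th ≈ 5.68 V, R_th ≈ 1.18 Ω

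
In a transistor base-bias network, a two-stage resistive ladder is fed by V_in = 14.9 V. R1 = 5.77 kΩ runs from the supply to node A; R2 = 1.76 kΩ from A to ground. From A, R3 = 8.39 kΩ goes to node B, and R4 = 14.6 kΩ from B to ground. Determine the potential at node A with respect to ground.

The second stage (R3 + R4 = 22.99 kΩ) loads node A in parallel with R2.
Effective lower resistance at A: R2 ‖ 22.99 = 1.635 kΩ.
V_A = 14.9 × 1.635/(5.77 + 1.635) = 3.290 V.

V_A ≈ 3.29 V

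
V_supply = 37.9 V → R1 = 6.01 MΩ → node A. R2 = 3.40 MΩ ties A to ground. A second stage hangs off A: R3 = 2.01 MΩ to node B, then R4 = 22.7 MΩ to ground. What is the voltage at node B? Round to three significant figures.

V_B ≈ 11.6 V

Looking into the second stage from A: R3 + R4 = 24.71 MΩ appears in parallel with R2.
R2 ‖ (R3+R4) = 2.989 MΩ.
So V_A = 37.9 × 0.3321 = 12.59 V.
Then the unloaded second divider: V_B = V_A × R4/(R3+R4) = 12.59 × 0.9187 = 11.56 V.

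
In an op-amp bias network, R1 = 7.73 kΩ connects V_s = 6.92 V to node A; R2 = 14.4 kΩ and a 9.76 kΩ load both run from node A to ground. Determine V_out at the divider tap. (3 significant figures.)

V_out ≈ 2.97 V

First combine the lower leg with the load: R2 ‖ R_L = 5.817 kΩ.
Voltage divider with the loaded lower leg: V_out = 6.92 × 5.817/(7.73 + 5.817) = 6.92 × 0.4294 = 2.971 V.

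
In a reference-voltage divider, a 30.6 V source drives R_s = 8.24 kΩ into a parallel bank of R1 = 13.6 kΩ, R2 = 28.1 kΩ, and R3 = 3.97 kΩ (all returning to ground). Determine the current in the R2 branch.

Combine the parallel branches: R_p = (1/13.6 + 1/28.1 + 1/3.97)⁻¹ = 2.770 kΩ.
V_A = 30.6 × 2.770/11.01 = 7.699 V.
I(R2) = V_A / R2 = 7.699/28.1 = 0.2740 mA.

I ≈ 0.274 mA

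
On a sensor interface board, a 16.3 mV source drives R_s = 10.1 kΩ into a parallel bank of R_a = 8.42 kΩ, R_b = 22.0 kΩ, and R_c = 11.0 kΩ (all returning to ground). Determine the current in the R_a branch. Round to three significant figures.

I ≈ 0.541 µA

Equivalent of the parallel group: R_p = 3.920 kΩ.
V_A by voltage divider: V_A = 16.3 × 3.920/(10.1 + 3.920) = 4.557 mV.
I(R_a) = V_A / R_a = 4.557/8.42 = 0.5412 µA.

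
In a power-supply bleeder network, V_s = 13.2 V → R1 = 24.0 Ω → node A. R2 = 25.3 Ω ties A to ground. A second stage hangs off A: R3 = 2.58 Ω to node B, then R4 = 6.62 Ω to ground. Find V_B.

V_B ≈ 2.08 V

Looking into the second stage from A: R3 + R4 = 9.200 Ω appears in parallel with R2.
Effective lower resistance at A: R2 ‖ 9.200 = 6.747 Ω.
First divider: V_A = V_s · 6.747/(24.0 + 6.747) = 2.896 V.
Then the unloaded second divider: V_B = V_A × R4/(R3+R4) = 2.896 × 0.7196 = 2.084 V.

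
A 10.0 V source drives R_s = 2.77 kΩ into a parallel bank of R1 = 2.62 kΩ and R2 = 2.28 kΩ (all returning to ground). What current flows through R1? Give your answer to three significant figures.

I ≈ 1.17 mA

Equivalent of the parallel group: R_p = 1.219 kΩ.
V_A by voltage divider: V_A = 10.0 × 1.219/(2.77 + 1.219) = 3.056 V.
I(R1) = V_A / R1 = 3.056/2.62 = 1.166 mA.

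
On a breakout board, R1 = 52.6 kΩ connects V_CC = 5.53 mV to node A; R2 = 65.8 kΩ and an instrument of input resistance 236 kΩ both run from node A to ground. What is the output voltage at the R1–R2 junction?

R2 ‖ R_L = (65.8 × 236)/(65.8 + 236) = 51.45 kΩ.
Then V_out = V_CC · R2'/(R1 + R2') = 5.53 × 51.45/104.1 = 2.735 mV.
(Unloaded it would be 3.07 mV; the load pulls it down.)

V_out ≈ 2.73 mV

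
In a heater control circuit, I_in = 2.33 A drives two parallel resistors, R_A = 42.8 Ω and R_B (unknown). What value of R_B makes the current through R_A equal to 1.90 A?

R_B ≈ 189 Ω

Two-branch current divider: I_A = I_in · R_B/(R_A + R_B).
With f = 0.8155, R_B = R_A · f/(1−f) = 42.8 × 4.419 = 189.1 Ω.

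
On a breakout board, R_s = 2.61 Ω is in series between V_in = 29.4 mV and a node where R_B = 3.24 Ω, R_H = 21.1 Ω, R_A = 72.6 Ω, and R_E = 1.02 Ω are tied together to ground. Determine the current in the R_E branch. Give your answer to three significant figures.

I ≈ 6.37 mA

Equivalent of the parallel group: R_p = 0.7406 Ω.
V_A by voltage divider: V_A = 29.4 × 0.7406/(2.61 + 0.7406) = 6.499 mV.
I(R_E) = V_A / R_E = 6.499/1.02 = 6.371 mA.
(Equivalently: I_total = 8.774 mA, then current-divider fraction G_k/ΣG = 0.7261.)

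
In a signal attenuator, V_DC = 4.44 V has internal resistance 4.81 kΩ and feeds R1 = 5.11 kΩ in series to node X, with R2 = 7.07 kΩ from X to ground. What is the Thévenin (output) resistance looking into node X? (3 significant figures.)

R_th ≈ 4.13 kΩ

R1' = 4.81 + 5.11 = 9.920 kΩ (source resistance + R1).
With V_DC suppressed (replaced by a short), R_th = R1' ‖ R2 = (9.920 × 7.07)/(9.920 + 7.07) = 4.128 kΩ.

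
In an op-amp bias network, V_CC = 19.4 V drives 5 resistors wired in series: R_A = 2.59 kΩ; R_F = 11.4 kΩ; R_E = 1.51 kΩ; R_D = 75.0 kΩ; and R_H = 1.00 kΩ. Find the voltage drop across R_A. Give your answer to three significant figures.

V ≈ 0.549 V

Total series resistance ΣR = 2.59 + 11.4 + 1.51 + 75.0 + 1.00 = 91.50 kΩ.
Voltage divider: V = V_CC · (2.590 / 91.50) = 19.4 × 0.02831 = 0.5491 V.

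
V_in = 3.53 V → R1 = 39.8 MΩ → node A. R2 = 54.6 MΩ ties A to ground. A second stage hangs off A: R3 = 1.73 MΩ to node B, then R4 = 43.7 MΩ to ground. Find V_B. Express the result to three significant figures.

V_B ≈ 1.30 V

The second stage (R3 + R4 = 45.43 MΩ) loads node A in parallel with R2.
R2 ‖ (R3+R4) = 24.80 MΩ.
V_A = 3.53 × 24.80/(39.8 + 24.80) = 1.355 V.
Then the unloaded second divider: V_B = V_A × R4/(R3+R4) = 1.355 × 0.9619 = 1.303 V.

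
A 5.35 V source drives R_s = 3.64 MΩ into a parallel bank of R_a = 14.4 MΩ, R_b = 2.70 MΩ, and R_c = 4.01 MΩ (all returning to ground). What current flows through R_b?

I ≈ 0.565 µA

Combine the parallel branches: R_p = (1/14.4 + 1/2.70 + 1/4.01)⁻¹ = 1.451 MΩ.
Node voltage V_A = V_s · R_p/(R_s + R_p) = 5.35 × 0.2850 = 1.525 V.
Branch current I = V_A/R_b = 1.525/2.70 = 0.5647 µA.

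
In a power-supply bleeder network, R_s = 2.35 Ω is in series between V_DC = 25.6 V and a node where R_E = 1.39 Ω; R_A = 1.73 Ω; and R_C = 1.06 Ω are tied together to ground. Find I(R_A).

I ≈ 2.36 A

Equivalent of the parallel group: R_p = 0.4463 Ω.
V_A = 25.6 × 0.4463/2.796 = 4.086 V.
Branch current I = V_A/R_A = 4.086/1.73 = 2.362 A.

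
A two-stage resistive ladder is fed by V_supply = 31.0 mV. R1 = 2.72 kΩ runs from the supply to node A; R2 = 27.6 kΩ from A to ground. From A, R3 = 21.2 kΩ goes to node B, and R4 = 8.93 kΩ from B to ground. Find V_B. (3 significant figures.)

Looking into the second stage from A: R3 + R4 = 30.13 kΩ appears in parallel with R2.
R2 ‖ (R3+R4) = 14.40 kΩ.
So V_A = 31.0 × 0.8412 = 26.08 mV.
Then the unloaded second divider: V_B = V_A × R4/(R3+R4) = 26.08 × 0.2964 = 7.729 mV.

V_B ≈ 7.73 mV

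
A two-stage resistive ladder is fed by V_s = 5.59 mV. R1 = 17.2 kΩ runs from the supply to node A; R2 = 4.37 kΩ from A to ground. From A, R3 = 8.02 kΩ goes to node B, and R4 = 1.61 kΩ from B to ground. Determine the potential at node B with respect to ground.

V_B ≈ 0.139 mV

Looking into the second stage from A: R3 + R4 = 9.630 kΩ appears in parallel with R2.
Effective lower resistance at A: R2 ‖ 9.630 = 3.006 kΩ.
V_A = 5.59 × 3.006/(17.2 + 3.006) = 0.8316 mV.
V_B = V_A × 0.1672 = 0.1390 mV.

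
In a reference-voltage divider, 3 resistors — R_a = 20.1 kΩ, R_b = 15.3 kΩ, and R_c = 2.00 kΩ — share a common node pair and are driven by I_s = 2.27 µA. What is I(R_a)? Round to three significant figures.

Conductances: ΣG = 1/20.1 + 1/15.3 + 1/2.00 = 0.6151 (1/kΩ).
R_a takes the fraction G_k/ΣG = 0.04975/0.6151 = 0.08088, so I = 2.27 × 0.08088 = 0.1836 µA.

I ≈ 0.184 µA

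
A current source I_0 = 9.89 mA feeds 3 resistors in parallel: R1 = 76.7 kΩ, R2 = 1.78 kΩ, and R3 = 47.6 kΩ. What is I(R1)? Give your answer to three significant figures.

Conductances: ΣG = 1/76.7 + 1/1.78 + 1/47.6 = 0.5958 (1/kΩ).
R1 takes the fraction G_k/ΣG = 0.01304/0.5958 = 0.02188, so I = 9.89 × 0.02188 = 0.2164 mA.

I ≈ 0.216 mA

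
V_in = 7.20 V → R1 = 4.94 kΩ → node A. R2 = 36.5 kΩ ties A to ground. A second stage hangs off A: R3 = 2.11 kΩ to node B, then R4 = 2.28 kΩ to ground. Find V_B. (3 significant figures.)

V_B ≈ 1.65 V

Node A sees R2 in parallel with the series input of stage 2, R3 + R4 = 4.390 kΩ.
Effective lower resistance at A: R2 ‖ 4.390 = 3.919 kΩ.
V_A = 7.20 × 3.919/(4.94 + 3.919) = 3.185 V.
Then the unloaded second divider: V_B = V_A × R4/(R3+R4) = 3.185 × 0.5194 = 1.654 V.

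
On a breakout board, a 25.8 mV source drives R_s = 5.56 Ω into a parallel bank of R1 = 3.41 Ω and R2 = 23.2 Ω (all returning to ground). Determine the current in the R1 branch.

I ≈ 2.64 mA

Parallel bank: R_p = 1/(1/3.41 + 1/23.2) = 2.973 Ω.
Node voltage V_A = V_CC · R_p/(R_s + R_p) = 25.8 × 0.3484 = 8.989 mV.
Branch current I = V_A/R1 = 8.989/3.41 = 2.636 mA.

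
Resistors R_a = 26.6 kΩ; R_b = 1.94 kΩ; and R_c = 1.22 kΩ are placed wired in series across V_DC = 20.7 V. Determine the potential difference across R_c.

V ≈ 0.849 V

Total series resistance ΣR = 26.6 + 1.94 + 1.22 = 29.76 kΩ.
Voltage divider: V = V_DC · (1.220 / 29.76) = 20.7 × 0.04099 = 0.8486 V.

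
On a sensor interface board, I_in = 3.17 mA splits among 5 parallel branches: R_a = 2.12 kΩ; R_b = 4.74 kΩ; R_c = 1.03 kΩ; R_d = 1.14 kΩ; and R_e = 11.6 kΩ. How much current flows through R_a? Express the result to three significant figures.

I ≈ 0.571 mA

ΣG = 1/2.12 + 1/4.74 + 1/1.03 + 1/1.14 + 1/11.6 = 2.617.
R_a takes the fraction G_k/ΣG = 0.4717/2.617 = 0.1802, so I = 3.17 × 0.1802 = 0.5714 mA.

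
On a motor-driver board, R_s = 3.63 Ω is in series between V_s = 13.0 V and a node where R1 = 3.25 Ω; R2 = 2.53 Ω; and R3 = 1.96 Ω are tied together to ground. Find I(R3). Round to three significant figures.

Equivalent of the parallel group: R_p = 0.8243 Ω.
V_A = 13.0 × 0.8243/4.454 = 2.406 V.
Branch current I = V_A/R3 = 2.406/1.96 = 1.227 A.

I ≈ 1.23 A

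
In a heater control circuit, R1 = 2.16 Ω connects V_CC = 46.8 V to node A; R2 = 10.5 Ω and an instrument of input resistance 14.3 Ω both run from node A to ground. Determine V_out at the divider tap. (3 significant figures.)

R2 ‖ R_L = (10.5 × 14.3)/(10.5 + 14.3) = 6.054 Ω.
Now apply the divider: V_out = 46.8 × 0.7370 = 34.49 V.

V_out ≈ 34.5 V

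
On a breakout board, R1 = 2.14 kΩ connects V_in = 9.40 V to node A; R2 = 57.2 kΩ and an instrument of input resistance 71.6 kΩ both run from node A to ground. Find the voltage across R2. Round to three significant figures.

First combine the lower leg with the load: R2 ‖ R_L = 31.80 kΩ.
Voltage divider with the loaded lower leg: V_out = 9.40 × 31.80/(2.14 + 31.80) = 9.40 × 0.9369 = 8.807 V.

V_out ≈ 8.81 V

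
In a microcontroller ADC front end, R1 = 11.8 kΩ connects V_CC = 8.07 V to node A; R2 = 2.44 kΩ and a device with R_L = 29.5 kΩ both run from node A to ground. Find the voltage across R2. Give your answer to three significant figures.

First combine the lower leg with the load: R2 ‖ R_L = 2.254 kΩ.
Then V_out = V_CC · R2'/(R1 + R2') = 8.07 × 2.254/14.05 = 1.294 V.

V_out ≈ 1.29 V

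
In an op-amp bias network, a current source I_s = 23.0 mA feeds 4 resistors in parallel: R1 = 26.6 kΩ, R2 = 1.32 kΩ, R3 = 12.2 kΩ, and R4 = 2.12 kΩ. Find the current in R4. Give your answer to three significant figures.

I ≈ 8.04 mA

Total conductance ΣG = 1/26.6 + 1/1.32 + 1/12.2 + 1/2.12 = 1.349 (units of 1/kΩ).
R4 takes the fraction G_k/ΣG = 0.4717/1.349 = 0.3497, so I = 23.0 × 0.3497 = 8.043 mA.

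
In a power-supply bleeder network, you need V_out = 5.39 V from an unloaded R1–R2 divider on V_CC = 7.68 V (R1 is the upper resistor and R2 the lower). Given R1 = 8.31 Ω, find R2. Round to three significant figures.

R2 ≈ 19.6 Ω

The divider ratio is R2/(R1+R2) = 5.39/7.68 = 0.7018.
Rearranging, R2 = R1·k/(1−k) = 8.31 × 2.354 = 19.56 Ω.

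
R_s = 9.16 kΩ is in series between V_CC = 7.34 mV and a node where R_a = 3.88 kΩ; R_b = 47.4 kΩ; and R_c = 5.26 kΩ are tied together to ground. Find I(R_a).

I ≈ 0.357 µA

Combine the parallel branches: R_p = (1/3.88 + 1/47.4 + 1/5.26)⁻¹ = 2.132 kΩ.
Node voltage V_A = V_CC · R_p/(R_s + R_p) = 7.34 × 0.1888 = 1.386 mV.
Branch current I = V_A/R_a = 1.386/3.88 = 0.3572 µA.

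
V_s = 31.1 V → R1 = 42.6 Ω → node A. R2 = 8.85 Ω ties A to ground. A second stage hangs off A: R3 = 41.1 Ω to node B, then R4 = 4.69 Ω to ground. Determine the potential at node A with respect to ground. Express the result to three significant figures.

V_A ≈ 4.61 V

Looking into the second stage from A: R3 + R4 = 45.79 Ω appears in parallel with R2.
Effective lower resistance at A: R2 ‖ 45.79 = 7.417 Ω.
So V_A = 31.1 × 0.1483 = 4.612 V.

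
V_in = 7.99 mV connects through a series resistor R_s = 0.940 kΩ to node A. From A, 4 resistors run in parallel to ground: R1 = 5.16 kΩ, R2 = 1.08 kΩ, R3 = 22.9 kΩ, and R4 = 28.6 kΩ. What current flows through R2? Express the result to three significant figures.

Parallel bank: R_p = 1/(1/5.16 + 1/1.08 + 1/22.9 + 1/28.6) = 0.8345 kΩ.
V_A by voltage divider: V_A = 7.99 × 0.8345/(0.940 + 0.8345) = 3.757 mV.
I(R2) = V_A / R2 = 3.757/1.08 = 3.479 µA.

I ≈ 3.48 µA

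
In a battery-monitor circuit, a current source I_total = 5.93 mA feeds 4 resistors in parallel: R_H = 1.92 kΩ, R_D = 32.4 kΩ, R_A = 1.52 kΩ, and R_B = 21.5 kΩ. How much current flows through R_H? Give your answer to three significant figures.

I ≈ 2.46 mA

Conductances: ΣG = 1/1.92 + 1/32.4 + 1/1.52 + 1/21.5 = 1.256 (1/kΩ).
By the current-divider rule, I = I_total · G_k/ΣG = 5.93 × 0.4146 = 2.459 mA.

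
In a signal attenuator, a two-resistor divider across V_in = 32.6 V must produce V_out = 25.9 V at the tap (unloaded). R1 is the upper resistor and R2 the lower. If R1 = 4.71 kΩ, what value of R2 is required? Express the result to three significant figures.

R2 ≈ 18.2 kΩ

The divider ratio is R2/(R1+R2) = 25.9/32.6 = 0.7945.
Rearranging, R2 = R1·k/(1−k) = 4.71 × 3.866 = 18.21 kΩ.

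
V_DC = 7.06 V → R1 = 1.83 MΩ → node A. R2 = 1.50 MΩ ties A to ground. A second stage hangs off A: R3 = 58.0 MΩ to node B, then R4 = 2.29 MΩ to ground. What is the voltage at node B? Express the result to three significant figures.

The second stage (R3 + R4 = 60.29 MΩ) loads node A in parallel with R2.
R2 ‖ (R3+R4) = 1.464 MΩ.
V_A = 7.06 × 1.464/(1.83 + 1.464) = 3.137 V.
Then the unloaded second divider: V_B = V_A × R4/(R3+R4) = 3.137 × 0.03798 = 0.1192 V.

V_B ≈ 0.119 V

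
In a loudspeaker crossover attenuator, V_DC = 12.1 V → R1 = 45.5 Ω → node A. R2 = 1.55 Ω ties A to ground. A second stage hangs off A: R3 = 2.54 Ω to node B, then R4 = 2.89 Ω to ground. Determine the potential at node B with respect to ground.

The second stage (R3 + R4 = 5.430 Ω) loads node A in parallel with R2.
Effective lower resistance at A: R2 ‖ 5.430 = 1.206 Ω.
First divider: V_A = V_DC · 1.206/(45.5 + 1.206) = 0.3124 V.
Stage 2 is unloaded, so V_B = V_A · R4/(R3+R4) = 0.3124 × 2.89/5.430 = 0.1663 V.

V_B ≈ 0.166 V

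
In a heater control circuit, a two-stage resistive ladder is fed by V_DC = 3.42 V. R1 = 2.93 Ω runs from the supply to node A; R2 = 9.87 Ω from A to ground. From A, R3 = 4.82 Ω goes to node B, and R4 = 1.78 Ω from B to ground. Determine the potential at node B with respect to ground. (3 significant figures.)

V_B ≈ 0.530 V

Node A sees R2 in parallel with the series input of stage 2, R3 + R4 = 6.600 Ω.
Effective lower resistance at A: R2 ‖ 6.600 = 3.955 Ω.
V_A = 3.42 × 3.955/(2.93 + 3.955) = 1.965 V.
V_B = V_A × 0.2697 = 0.5299 V.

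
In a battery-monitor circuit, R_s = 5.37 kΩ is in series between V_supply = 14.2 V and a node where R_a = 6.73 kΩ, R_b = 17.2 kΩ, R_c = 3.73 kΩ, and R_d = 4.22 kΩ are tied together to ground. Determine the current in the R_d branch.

I ≈ 0.698 mA

Combine the parallel branches: R_p = (1/6.73 + 1/17.2 + 1/3.73 + 1/4.22)⁻¹ = 1.405 kΩ.
Node voltage V_A = V_supply · R_p/(R_s + R_p) = 14.2 × 0.2074 = 2.945 V.
Branch current I = V_A/R_d = 2.945/4.22 = 0.6978 mA.
(Check via current divider: I_total = 2.096 mA; share G_k/ΣG = 0.3329 → same result.)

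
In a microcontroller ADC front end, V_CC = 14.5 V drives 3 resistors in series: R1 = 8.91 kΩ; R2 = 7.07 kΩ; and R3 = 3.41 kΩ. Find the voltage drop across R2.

V ≈ 5.29 V

ΣR = 8.91 + 7.07 + 3.41 = 19.39 kΩ.
By the voltage-divider rule, V = 14.5 × 7.070/19.39 = 5.287 V.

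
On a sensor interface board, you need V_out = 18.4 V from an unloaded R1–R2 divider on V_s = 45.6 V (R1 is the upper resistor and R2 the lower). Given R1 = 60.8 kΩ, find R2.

R2 ≈ 41.1 kΩ

V_out/V_s = R2/(R1+R2) = 0.4035.
So R2 = R1 · V_out/(V_s − V_out) = 60.8 × 18.4/(45.6 − 18.4) = 60.8 × 0.6765 = 41.13 kΩ.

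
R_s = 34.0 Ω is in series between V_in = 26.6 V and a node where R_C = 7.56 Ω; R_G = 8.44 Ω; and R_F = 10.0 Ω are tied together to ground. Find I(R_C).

Combine the parallel branches: R_p = (1/7.56 + 1/8.44 + 1/10.0)⁻¹ = 2.851 Ω.
V_A by voltage divider: V_A = 26.6 × 2.851/(34.0 + 2.851) = 2.058 V.
I(R_C) = V_A / R_C = 2.058/7.56 = 0.2722 A.

I ≈ 0.272 A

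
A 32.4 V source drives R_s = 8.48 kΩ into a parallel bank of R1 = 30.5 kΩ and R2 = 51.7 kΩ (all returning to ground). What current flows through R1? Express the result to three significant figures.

I ≈ 0.737 mA

Combine the parallel branches: R_p = (1/30.5 + 1/51.7)⁻¹ = 19.18 kΩ.
Node voltage V_A = V_DC · R_p/(R_s + R_p) = 32.4 × 0.6935 = 22.47 V.
Branch current I = V_A/R1 = 22.47/30.5 = 0.7367 mA.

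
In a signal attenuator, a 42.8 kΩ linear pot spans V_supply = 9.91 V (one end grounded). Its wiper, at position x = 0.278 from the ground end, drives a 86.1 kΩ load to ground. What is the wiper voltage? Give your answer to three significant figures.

V_out ≈ 2.51 V

Lower segment x·R_p = 11.90 kΩ; upper segment (1−x)·R_p = 30.90 kΩ.
Lower segment in parallel with the load: 11.90 ‖ 86.1 = 10.45 kΩ.
V_out = 9.91 × 10.45/(30.90 + 10.45) = 2.505 V.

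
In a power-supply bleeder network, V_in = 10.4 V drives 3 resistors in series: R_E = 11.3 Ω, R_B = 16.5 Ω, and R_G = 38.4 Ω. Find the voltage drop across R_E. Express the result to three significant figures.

Total series resistance ΣR = 11.3 + 16.5 + 38.4 = 66.20 Ω.
Voltage divider: V = V_in · (11.30 / 66.20) = 10.4 × 0.1707 = 1.775 V.

V ≈ 1.78 V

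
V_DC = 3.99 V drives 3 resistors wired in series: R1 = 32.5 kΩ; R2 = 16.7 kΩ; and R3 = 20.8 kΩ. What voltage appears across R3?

ΣR = 32.5 + 16.7 + 20.8 = 70.00 kΩ.
Voltage divider: V = V_DC · (20.80 / 70.00) = 3.99 × 0.2971 = 1.186 V.

V ≈ 1.19 V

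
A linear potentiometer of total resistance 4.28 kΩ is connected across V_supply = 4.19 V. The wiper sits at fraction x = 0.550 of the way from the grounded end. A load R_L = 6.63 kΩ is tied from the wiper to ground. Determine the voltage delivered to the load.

V_out ≈ 1.99 V

Lower segment x·R_p = 2.354 kΩ; upper segment (1−x)·R_p = 1.926 kΩ.
(x·R_p) ‖ R_L = 1.737 kΩ.
V_out = 4.19 × 1.737/(1.926 + 1.737) = 1.987 V.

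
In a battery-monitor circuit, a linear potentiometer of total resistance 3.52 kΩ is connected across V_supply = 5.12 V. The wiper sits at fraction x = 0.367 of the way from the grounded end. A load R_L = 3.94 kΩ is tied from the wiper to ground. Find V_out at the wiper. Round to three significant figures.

The pot divides into 2.228 kΩ above the wiper and 1.292 kΩ below.
R_L loads the lower segment: effective lower R = 0.9729 kΩ.
Loaded-divider output: V_out = 5.12 × 0.3039 = 1.556 V.

V_out ≈ 1.56 V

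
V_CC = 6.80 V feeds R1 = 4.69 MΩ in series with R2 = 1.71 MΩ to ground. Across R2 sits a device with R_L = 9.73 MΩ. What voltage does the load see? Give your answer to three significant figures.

The load sits in parallel with R2, giving an effective lower resistance R2' = R2·R_L/(R2+R_L) = 1.454 MΩ.
Now apply the divider: V_out = 6.80 × 0.2367 = 1.610 V.
(Unloaded it would be 1.82 V; the load pulls it down.)

V_out ≈ 1.61 V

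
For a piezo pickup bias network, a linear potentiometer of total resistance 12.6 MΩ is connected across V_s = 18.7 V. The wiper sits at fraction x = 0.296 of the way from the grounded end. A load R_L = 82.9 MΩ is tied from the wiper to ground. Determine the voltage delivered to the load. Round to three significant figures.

V_out ≈ 5.37 V

Lower segment x·R_p = 3.730 MΩ; upper segment (1−x)·R_p = 8.870 MΩ.
Lower segment in parallel with the load: 3.730 ‖ 82.9 = 3.569 MΩ.
Then V_out = V_s · 3.569/(8.870 + 3.569) = 5.365 V.
(Unloaded: V_out = x·V_s = 5.54 V.)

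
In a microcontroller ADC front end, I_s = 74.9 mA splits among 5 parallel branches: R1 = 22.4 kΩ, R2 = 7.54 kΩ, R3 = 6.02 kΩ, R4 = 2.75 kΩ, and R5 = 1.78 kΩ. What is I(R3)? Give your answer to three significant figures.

I ≈ 9.81 mA

ΣG = 1/22.4 + 1/7.54 + 1/6.02 + 1/2.75 + 1/1.78 = 1.269.
Current divider: I(R3) = I_s · G_k/ΣG = 74.9 × (0.1661/1.269) = 74.9 × 0.1309 = 9.806 mA.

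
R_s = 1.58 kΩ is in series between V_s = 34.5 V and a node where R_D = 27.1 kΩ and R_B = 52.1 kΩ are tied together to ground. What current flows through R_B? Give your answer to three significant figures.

Parallel bank: R_p = 1/(1/27.1 + 1/52.1) = 17.83 kΩ.
Node voltage V_A = V_s · R_p/(R_s + R_p) = 34.5 × 0.9186 = 31.69 V.
I(R_B) = V_A / R_B = 31.69/52.1 = 0.6083 mA.

I ≈ 0.608 mA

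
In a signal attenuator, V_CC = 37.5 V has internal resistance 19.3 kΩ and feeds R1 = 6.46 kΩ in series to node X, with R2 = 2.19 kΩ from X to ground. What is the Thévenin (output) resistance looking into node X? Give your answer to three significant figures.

R1' = 19.3 + 6.46 = 25.76 kΩ (source resistance + R1).
With V_CC suppressed (replaced by a short), R_th = R1' ‖ R2 = (25.76 × 2.19)/(25.76 + 2.19) = 2.018 kΩ.

R_th ≈ 2.02 kΩ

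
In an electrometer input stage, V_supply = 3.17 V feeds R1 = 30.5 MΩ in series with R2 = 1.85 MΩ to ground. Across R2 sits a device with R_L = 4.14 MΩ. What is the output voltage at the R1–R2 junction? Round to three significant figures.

V_out ≈ 0.128 V

The load sits in parallel with R2, giving an effective lower resistance R2' = R2·R_L/(R2+R_L) = 1.279 MΩ.
Now apply the divider: V_out = 3.17 × 0.04024 = 0.1275 V.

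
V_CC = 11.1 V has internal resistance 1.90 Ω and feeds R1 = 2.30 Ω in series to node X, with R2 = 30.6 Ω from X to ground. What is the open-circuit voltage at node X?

R1' = 1.90 + 2.30 = 4.200 Ω (source resistance + R1).
V_th is the unloaded tap voltage: V_CC · R2/(R1'+R2) = 11.1 × 0.8793 = 9.760 V.

V_th ≈ 9.76 V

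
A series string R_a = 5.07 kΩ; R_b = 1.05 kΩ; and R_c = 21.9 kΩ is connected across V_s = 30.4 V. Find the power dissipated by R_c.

P ≈ 25.8 mW

The common current is I = 30.4/28.02 = 1.085 mA.
P(R_c) = I²·R_c = (1.085)² × 21.9 = 25.78 mW.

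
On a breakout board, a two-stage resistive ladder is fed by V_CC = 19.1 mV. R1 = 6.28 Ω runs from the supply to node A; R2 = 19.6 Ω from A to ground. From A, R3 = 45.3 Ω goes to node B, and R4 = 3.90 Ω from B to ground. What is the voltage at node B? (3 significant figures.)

Looking into the second stage from A: R3 + R4 = 49.20 Ω appears in parallel with R2.
Effective lower resistance at A: R2 ‖ 49.20 = 14.02 Ω.
First divider: V_A = V_CC · 14.02/(6.28 + 14.02) = 13.19 mV.
Then the unloaded second divider: V_B = V_A × R4/(R3+R4) = 13.19 × 0.07927 = 1.046 mV.

V_B ≈ 1.05 mV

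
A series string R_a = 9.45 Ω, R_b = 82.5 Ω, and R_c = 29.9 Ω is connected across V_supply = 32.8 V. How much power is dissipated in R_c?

P ≈ 2.17 W

ΣR = 121.8 Ω → I = 32.8/121.8 = 0.2692 A.
V(R_c) = I·R = 8.049 V; P = V·I = 8.049 × 0.2692 = 2.167 W.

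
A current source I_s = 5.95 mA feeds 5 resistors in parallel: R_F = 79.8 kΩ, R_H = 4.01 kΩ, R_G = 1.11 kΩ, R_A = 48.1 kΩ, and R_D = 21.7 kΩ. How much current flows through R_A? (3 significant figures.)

I ≈ 0.101 mA

Conductances: ΣG = 1/79.8 + 1/4.01 + 1/1.11 + 1/48.1 + 1/21.7 = 1.230 (1/kΩ).
Current divider: I(R_A) = I_s · G_k/ΣG = 5.95 × (0.02079/1.230) = 5.95 × 0.01691 = 0.1006 mA.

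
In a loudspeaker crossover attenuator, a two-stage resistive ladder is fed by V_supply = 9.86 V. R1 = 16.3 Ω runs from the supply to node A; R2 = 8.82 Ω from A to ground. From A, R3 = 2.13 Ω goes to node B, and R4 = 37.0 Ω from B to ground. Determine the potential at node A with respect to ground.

The second stage (R3 + R4 = 39.13 Ω) loads node A in parallel with R2.
R2 ‖ (R3+R4) = 7.198 Ω.
First divider: V_A = V_supply · 7.198/(16.3 + 7.198) = 3.020 V.

V_A ≈ 3.02 V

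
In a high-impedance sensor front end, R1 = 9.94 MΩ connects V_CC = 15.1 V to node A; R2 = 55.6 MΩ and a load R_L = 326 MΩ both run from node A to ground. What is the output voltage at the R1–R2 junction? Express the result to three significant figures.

V_out ≈ 12.5 V

R2 ‖ R_L = (55.6 × 326)/(55.6 + 326) = 47.50 MΩ.
Voltage divider with the loaded lower leg: V_out = 15.1 × 47.50/(9.94 + 47.50) = 15.1 × 0.8269 = 12.49 V.
(Unloaded it would be 12.8 V; the load pulls it down.)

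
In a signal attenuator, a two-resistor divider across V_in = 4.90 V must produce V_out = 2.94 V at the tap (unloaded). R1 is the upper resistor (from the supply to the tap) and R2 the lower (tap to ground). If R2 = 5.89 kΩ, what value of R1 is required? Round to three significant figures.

Required fraction k = V_out/V_in = 0.6000.
Rearranging, R1 = R2·(1−k)/k = 5.89 × 0.6667 = 3.927 kΩ.

R1 ≈ 3.93 kΩ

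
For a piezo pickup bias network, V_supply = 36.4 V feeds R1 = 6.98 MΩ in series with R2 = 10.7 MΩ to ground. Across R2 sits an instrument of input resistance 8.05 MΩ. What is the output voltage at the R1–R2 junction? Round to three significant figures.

V_out ≈ 14.4 V

First combine the lower leg with the load: R2 ‖ R_L = 4.594 MΩ.
Voltage divider with the loaded lower leg: V_out = 36.4 × 4.594/(6.98 + 4.594) = 36.4 × 0.3969 = 14.45 V.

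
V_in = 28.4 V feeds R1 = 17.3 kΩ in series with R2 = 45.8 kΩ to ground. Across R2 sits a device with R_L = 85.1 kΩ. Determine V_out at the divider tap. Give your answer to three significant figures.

The load sits in parallel with R2, giving an effective lower resistance R2' = R2·R_L/(R2+R_L) = 29.78 kΩ.
Then V_out = V_in · R2'/(R1 + R2') = 28.4 × 29.78/47.08 = 17.96 V.
(Unloaded it would be 20.6 V; the load pulls it down.)

V_out ≈ 18.0 V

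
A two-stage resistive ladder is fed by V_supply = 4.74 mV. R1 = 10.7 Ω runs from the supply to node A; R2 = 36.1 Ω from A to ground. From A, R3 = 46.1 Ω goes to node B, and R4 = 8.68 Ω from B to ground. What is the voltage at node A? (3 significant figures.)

Node A sees R2 in parallel with the series input of stage 2, R3 + R4 = 54.78 Ω.
R2 ‖ (R3+R4) = 21.76 Ω.
First divider: V_A = V_supply · 21.76/(10.7 + 21.76) = 3.178 mV.

V_A ≈ 3.18 mV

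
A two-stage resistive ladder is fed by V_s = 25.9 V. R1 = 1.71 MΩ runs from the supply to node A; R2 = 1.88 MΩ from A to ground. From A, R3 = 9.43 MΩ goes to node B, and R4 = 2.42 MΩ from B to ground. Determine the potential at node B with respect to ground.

V_B ≈ 2.58 V

The second stage (R3 + R4 = 11.85 MΩ) loads node A in parallel with R2.
R2 ‖ (R3+R4) = 1.623 MΩ.
V_A = 25.9 × 1.623/(1.71 + 1.623) = 12.61 V.
Then the unloaded second divider: V_B = V_A × R4/(R3+R4) = 12.61 × 0.2042 = 2.575 V.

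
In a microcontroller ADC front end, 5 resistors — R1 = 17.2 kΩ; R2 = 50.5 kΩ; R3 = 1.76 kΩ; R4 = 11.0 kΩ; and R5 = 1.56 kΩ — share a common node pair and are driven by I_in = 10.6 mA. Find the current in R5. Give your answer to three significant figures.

I ≈ 4.93 mA

Total conductance ΣG = 1/17.2 + 1/50.5 + 1/1.76 + 1/11.0 + 1/1.56 = 1.378 (units of 1/kΩ).
By the current-divider rule, I = I_in · G_k/ΣG = 10.6 × 0.4652 = 4.931 mA.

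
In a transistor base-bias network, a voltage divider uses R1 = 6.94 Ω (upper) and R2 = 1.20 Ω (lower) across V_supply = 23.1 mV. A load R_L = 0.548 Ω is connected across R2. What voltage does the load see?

The load sits in parallel with R2, giving an effective lower resistance R2' = R2·R_L/(R2+R_L) = 0.3762 Ω.
Then V_out = V_supply · R2'/(R1 + R2') = 23.1 × 0.3762/7.316 = 1.188 mV.
(Unloaded it would be 3.41 mV; the load pulls it down.)

V_out ≈ 1.19 mV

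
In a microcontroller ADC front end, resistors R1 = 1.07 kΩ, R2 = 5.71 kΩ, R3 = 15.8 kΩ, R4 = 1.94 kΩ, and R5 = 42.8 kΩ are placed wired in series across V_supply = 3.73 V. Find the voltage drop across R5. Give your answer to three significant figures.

V ≈ 2.37 V

ΣR = 1.07 + 5.71 + 15.8 + 1.94 + 42.8 = 67.32 kΩ.
V = V_supply · R/ΣR = 3.73 × 0.6358 = 2.371 V.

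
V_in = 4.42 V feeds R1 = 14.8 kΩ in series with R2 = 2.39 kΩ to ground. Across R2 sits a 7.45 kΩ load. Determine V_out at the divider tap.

First combine the lower leg with the load: R2 ‖ R_L = 1.810 kΩ.
Now apply the divider: V_out = 4.42 × 0.1089 = 0.4815 V.

V_out ≈ 0.482 V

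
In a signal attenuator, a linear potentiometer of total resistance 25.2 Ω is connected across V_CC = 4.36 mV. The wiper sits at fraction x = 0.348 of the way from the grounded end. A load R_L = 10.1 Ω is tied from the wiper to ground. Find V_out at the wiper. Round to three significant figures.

The pot divides into 16.43 Ω above the wiper and 8.770 Ω below.
(x·R_p) ‖ R_L = 4.694 Ω.
Loaded-divider output: V_out = 4.36 × 0.2222 = 0.9688 mV.

V_out ≈ 0.969 mV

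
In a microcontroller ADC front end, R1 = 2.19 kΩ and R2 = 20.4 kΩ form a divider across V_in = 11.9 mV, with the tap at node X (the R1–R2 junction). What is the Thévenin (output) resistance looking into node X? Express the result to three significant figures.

With V_in suppressed (replaced by a short), R_th = R1 ‖ R2 = (2.190 × 20.4)/(2.190 + 20.4) = 1.978 kΩ.

R_th ≈ 1.98 kΩ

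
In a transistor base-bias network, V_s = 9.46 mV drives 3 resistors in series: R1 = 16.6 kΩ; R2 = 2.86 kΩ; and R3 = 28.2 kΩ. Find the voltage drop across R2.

V ≈ 0.568 mV

Total series resistance ΣR = 16.6 + 2.86 + 28.2 = 47.66 kΩ.
V = V_s · R/ΣR = 9.46 × 0.06001 = 0.5677 mV.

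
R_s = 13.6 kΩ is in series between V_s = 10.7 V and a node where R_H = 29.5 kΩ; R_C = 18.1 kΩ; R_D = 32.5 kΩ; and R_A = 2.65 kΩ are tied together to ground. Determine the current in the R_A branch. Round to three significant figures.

I ≈ 0.520 mA

Parallel bank: R_p = 1/(1/29.5 + 1/18.1 + 1/32.5 + 1/2.65) = 2.011 kΩ.
V_A by voltage divider: V_A = 10.7 × 2.011/(13.6 + 2.011) = 1.378 V.
I(R_A) = V_A / R_A = 1.378/2.65 = 0.5201 mA.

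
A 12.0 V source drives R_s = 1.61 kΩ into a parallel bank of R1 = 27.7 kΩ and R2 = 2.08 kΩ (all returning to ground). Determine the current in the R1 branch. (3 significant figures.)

Equivalent of the parallel group: R_p = 1.935 kΩ.
V_A = 12.0 × 1.935/3.545 = 6.550 V.
I(R1) = V_A / R1 = 6.550/27.7 = 0.2364 mA.

I ≈ 0.236 mA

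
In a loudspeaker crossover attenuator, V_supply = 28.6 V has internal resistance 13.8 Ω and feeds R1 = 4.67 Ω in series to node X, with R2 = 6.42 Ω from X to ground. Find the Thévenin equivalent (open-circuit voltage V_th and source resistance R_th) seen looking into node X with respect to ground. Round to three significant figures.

V_th ≈ 7.38 V, R_th ≈ 4.76 Ω

R1' = 13.8 + 4.67 = 18.47 Ω (source resistance + R1).
With X open, the divider is unloaded: V_th = 28.6 × 6.42/24.89 = 7.377 V.
With V_supply suppressed (replaced by a short), R_th = R1' ‖ R2 = (18.47 × 6.42)/(18.47 + 6.42) = 4.764 Ω.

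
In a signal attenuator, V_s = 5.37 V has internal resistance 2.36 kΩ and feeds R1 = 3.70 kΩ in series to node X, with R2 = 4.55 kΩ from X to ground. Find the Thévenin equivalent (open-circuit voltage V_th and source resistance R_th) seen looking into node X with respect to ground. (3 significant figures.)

V_th ≈ 2.30 V, R_th ≈ 2.60 kΩ

R1' = 2.36 + 3.70 = 6.060 kΩ (source resistance + R1).
With X open, the divider is unloaded: V_th = 5.37 × 4.55/10.61 = 2.303 V.
With V_s suppressed (replaced by a short), R_th = R1' ‖ R2 = (6.060 × 4.55)/(6.060 + 4.55) = 2.599 kΩ.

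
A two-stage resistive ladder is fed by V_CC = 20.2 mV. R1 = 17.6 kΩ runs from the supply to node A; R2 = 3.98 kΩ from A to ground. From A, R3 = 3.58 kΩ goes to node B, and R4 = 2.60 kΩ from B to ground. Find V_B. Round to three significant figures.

V_B ≈ 1.03 mV

The second stage (R3 + R4 = 6.180 kΩ) loads node A in parallel with R2.
R2 ‖ (R3+R4) = 2.421 kΩ.
So V_A = 20.2 × 0.1209 = 2.443 mV.
Then the unloaded second divider: V_B = V_A × R4/(R3+R4) = 2.443 × 0.4207 = 1.028 mV.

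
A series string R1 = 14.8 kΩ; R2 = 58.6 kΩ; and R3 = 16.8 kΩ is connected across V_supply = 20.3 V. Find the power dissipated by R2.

P ≈ 2.97 mW

The common current is I = 20.3/90.20 = 0.2251 mA.
P(R2) = I²·R2 = (0.2251)² × 58.6 = 2.968 mW.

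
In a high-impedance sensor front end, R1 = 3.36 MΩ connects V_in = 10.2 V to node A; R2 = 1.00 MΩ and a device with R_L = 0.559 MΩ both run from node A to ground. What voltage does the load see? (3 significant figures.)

First combine the lower leg with the load: R2 ‖ R_L = 0.3586 MΩ.
Now apply the divider: V_out = 10.2 × 0.09643 = 0.9835 V.

V_out ≈ 0.984 V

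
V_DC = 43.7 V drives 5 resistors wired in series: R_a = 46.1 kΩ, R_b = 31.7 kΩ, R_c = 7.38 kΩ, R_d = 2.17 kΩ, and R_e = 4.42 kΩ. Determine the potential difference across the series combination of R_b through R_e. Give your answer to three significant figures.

Series total: ΣR = 46.1 + 31.7 + 7.38 + 2.17 + 4.42 = 91.77 kΩ.
R_{R_b..R_e} = 31.7 + 7.38 + 2.17 + 4.42 = 45.67 kΩ.
V = V_DC · R/ΣR = 43.7 × 0.4977 = 21.75 V.

V ≈ 21.7 V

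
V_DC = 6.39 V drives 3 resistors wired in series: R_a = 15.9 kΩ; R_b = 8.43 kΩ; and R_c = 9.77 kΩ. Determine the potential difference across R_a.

V ≈ 2.98 V

ΣR = 15.9 + 8.43 + 9.77 = 34.10 kΩ.
By the voltage-divider rule, V = 6.39 × 15.90/34.10 = 2.980 V.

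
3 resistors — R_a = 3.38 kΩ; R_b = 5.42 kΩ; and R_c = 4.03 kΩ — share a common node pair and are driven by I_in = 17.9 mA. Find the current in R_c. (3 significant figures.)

I ≈ 6.10 mA

Conductances: ΣG = 1/3.38 + 1/5.42 + 1/4.03 = 0.7285 (1/kΩ).
Current divider: I(R_c) = I_in · G_k/ΣG = 17.9 × (0.2481/0.7285) = 17.9 × 0.3406 = 6.097 mA.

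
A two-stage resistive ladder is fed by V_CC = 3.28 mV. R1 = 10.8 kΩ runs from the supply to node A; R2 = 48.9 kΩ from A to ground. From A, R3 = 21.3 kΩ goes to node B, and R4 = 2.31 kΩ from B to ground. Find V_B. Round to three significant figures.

Node A sees R2 in parallel with the series input of stage 2, R3 + R4 = 23.61 kΩ.
R2 ‖ (R3+R4) = 15.92 kΩ.
So V_A = 3.28 × 0.5958 = 1.954 mV.
Stage 2 is unloaded, so V_B = V_A · R4/(R3+R4) = 1.954 × 2.31/23.61 = 0.1912 mV.

V_B ≈ 0.191 mV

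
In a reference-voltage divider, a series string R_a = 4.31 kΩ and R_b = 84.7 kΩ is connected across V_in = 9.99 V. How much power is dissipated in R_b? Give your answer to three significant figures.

Series current I = V_in/ΣR = 9.99/89.01 = 0.1122 mA.
P = I²R = 0.01260 × 84.7 = 1.067 mW.

P ≈ 1.07 mW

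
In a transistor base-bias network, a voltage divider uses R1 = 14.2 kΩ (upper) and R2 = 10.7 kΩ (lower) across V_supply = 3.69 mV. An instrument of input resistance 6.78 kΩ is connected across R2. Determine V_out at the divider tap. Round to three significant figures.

R2 ‖ R_L = (10.7 × 6.78)/(10.7 + 6.78) = 4.150 kΩ.
Then V_out = V_supply · R2'/(R1 + R2') = 3.69 × 4.150/18.35 = 0.8346 mV.

V_out ≈ 0.835 mV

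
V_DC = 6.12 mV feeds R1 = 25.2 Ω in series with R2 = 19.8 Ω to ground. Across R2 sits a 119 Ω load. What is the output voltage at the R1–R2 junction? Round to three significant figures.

V_out ≈ 2.46 mV

The load sits in parallel with R2, giving an effective lower resistance R2' = R2·R_L/(R2+R_L) = 16.98 Ω.
Then V_out = V_DC · R2'/(R1 + R2') = 6.12 × 16.98/42.18 = 2.463 mV.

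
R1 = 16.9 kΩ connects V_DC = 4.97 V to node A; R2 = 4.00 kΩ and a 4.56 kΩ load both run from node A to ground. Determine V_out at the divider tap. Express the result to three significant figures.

R2 ‖ R_L = (4.00 × 4.56)/(4.00 + 4.56) = 2.131 kΩ.
Now apply the divider: V_out = 4.97 × 0.1120 = 0.5565 V.

V_out ≈ 0.556 V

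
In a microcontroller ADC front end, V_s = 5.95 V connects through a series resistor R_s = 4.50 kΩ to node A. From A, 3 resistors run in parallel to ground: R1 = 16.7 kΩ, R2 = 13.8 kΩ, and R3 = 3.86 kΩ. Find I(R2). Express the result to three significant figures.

I ≈ 0.156 mA

Combine the parallel branches: R_p = (1/16.7 + 1/13.8 + 1/3.86)⁻¹ = 2.555 kΩ.
V_A = 5.95 × 2.555/7.055 = 2.155 V.
I(R2) = V_A / R2 = 2.155/13.8 = 0.1561 mA.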